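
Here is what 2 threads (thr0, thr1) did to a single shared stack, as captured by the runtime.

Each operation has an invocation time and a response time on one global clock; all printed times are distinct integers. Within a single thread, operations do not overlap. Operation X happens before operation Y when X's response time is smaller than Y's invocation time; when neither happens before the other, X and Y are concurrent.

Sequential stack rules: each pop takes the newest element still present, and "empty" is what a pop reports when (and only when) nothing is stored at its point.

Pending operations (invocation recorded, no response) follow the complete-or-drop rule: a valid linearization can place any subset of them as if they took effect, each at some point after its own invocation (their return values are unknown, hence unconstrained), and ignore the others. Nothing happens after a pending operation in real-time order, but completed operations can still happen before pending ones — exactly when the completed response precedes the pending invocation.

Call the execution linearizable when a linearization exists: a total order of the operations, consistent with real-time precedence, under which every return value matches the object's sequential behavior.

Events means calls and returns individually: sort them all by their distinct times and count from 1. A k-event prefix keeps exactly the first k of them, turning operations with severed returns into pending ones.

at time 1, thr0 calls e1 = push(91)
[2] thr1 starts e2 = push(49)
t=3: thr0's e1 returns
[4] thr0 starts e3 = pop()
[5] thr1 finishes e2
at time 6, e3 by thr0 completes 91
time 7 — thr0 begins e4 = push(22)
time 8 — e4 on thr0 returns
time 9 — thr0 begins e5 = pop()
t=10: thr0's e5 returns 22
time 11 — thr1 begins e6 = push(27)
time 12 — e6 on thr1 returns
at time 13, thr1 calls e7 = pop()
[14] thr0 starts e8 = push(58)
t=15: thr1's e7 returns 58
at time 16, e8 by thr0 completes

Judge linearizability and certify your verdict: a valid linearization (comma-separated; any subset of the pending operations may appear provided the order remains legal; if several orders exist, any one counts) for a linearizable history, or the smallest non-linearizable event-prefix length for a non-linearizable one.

1. e1 push(91), leaving stack <91>
2. e3 pop() → 91, leaving stack <>
3. e2 push(49), leaving stack <49>
4. e4 push(22), leaving stack <49,22>
5. e5 pop() → 22, leaving stack <49>
6. e6 push(27), leaving stack <49,27>
7. e8 push(58), leaving stack <49,27,58>
8. e7 pop() → 58, leaving stack <49,27>

linearizable — witness: e1, e3, e2, e4, e5, e6, e8, e7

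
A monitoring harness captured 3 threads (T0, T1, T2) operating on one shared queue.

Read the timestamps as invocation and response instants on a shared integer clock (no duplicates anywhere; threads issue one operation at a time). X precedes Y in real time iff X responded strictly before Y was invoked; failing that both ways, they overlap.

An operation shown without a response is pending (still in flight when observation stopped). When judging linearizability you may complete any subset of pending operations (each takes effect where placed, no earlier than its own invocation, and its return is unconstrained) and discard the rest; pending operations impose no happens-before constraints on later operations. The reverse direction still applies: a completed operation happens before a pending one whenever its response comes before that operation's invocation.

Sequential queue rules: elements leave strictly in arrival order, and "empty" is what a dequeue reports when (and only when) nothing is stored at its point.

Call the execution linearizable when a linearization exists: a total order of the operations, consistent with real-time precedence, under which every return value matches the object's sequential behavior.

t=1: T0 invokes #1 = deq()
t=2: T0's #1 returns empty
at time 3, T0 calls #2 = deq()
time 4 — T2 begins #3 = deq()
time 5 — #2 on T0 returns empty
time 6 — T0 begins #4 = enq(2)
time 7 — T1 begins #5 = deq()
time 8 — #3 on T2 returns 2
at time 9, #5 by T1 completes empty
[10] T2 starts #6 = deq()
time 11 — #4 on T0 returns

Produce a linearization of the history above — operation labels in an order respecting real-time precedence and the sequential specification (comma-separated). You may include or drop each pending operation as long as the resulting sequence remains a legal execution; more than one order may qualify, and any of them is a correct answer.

1. #1 deq() → empty, leaving queue <>
2. #2 deq() → empty, leaving queue <>
3. #4 enq(2), leaving queue <2>
4. #3 deq() → 2, leaving queue <>
5. #5 deq() → empty, leaving queue <>

#1, #2, #4, #3, #5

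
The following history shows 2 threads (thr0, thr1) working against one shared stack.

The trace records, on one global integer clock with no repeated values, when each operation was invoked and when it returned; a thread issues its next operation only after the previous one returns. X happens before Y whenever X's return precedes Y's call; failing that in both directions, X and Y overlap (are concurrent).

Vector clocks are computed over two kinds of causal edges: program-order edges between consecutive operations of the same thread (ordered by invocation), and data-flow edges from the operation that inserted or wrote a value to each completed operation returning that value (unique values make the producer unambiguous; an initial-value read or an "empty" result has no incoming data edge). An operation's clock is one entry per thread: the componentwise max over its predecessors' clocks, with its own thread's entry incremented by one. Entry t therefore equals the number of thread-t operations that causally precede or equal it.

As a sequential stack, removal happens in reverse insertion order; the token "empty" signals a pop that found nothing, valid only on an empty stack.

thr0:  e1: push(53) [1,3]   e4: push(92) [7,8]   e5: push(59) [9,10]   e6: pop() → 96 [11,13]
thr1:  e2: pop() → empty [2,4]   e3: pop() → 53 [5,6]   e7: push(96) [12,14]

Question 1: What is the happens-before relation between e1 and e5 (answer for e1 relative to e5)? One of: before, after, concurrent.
Answer: before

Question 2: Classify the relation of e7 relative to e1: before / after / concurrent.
Answer: after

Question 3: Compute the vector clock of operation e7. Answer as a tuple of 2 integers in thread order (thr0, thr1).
Answer: (1, 3)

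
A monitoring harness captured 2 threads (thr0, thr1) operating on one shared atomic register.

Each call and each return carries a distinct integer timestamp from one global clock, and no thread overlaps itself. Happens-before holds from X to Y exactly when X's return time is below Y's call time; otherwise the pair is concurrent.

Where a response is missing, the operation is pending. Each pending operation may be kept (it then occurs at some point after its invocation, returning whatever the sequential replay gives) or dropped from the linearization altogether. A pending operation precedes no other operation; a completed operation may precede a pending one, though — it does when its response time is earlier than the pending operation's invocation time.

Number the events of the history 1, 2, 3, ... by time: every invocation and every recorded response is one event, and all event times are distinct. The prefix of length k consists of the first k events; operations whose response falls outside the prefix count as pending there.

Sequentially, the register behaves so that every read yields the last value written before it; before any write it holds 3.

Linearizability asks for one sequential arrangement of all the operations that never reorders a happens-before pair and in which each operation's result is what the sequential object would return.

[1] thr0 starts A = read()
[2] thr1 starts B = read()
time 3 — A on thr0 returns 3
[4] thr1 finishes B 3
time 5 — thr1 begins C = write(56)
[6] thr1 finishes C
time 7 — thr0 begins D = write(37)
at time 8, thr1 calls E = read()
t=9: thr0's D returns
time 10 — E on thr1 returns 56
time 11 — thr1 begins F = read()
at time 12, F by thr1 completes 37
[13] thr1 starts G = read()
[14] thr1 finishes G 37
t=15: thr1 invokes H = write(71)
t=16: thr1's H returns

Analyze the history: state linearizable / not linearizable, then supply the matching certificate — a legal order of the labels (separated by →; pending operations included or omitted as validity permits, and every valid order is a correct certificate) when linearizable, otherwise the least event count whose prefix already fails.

step 1: A read() → 3 — value 3
step 2: B read() → 3 — value 3
step 3: C write(56) — value 56
step 4: E read() → 56 — value 56
step 5: D write(37) — value 37
step 6: F read() → 37 — value 37
step 7: G read() → 37 — value 37
step 8: H write(71) — value 71

linearizable — witness: A → B → C → E → D → F → G → H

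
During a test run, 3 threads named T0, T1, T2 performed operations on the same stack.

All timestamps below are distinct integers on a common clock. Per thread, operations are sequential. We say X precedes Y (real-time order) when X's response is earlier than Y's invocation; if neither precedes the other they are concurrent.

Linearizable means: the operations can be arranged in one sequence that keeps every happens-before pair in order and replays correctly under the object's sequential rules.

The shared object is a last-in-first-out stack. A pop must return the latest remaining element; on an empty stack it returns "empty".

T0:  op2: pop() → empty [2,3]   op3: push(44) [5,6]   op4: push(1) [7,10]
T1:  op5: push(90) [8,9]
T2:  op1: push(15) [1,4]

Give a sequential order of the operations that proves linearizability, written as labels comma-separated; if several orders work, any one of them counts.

1. op2 pop() → empty, leaving stack <>
2. op1 push(15), leaving stack <15>
3. op3 push(44), leaving stack <15,44>
4. op4 push(1), leaving stack <15,44,1>
5. op5 push(90), leaving stack <15,44,1,90>

op2, op1, op3, op4, op5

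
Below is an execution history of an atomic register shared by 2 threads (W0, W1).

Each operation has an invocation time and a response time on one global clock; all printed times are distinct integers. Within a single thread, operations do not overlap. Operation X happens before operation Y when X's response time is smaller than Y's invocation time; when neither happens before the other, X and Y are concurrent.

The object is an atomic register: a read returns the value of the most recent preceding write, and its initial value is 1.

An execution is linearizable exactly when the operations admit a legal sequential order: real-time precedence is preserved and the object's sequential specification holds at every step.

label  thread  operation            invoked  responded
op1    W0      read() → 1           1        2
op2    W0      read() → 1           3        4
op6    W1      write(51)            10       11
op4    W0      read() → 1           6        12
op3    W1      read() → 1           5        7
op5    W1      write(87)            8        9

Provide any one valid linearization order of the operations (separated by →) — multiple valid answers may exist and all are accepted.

op1 → op2 → op3 → op4 → op5 → op6

1. op1 read() → 1, leaving value 1
2. op2 read() → 1, leaving value 1
3. op3 read() → 1, leaving value 1
4. op4 read() → 1, leaving value 1
5. op5 write(87), leaving value 87
6. op6 write(51), leaving value 51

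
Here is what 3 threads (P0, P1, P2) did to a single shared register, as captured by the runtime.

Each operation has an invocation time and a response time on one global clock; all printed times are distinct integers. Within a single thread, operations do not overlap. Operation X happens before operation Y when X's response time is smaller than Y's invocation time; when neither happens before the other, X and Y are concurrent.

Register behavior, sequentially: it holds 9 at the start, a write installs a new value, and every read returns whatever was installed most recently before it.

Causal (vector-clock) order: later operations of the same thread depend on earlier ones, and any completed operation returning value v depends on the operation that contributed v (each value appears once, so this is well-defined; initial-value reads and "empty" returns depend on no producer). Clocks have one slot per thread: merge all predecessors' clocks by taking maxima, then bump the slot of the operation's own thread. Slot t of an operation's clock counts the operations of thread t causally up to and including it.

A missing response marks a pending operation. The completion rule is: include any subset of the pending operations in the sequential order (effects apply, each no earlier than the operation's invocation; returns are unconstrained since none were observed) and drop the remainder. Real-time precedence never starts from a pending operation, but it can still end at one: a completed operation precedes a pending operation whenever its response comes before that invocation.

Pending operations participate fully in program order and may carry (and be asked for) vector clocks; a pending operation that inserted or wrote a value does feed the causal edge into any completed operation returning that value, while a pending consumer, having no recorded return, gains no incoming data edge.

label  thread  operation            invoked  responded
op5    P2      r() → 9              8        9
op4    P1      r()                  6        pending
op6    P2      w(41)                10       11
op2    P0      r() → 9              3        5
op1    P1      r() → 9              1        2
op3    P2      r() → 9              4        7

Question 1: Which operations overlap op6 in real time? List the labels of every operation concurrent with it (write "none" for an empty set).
op6 spans [10,11]; an op avoiding the whole window 10..11 is ordered, any other is concurrent
op1 [1,2]: before
op2 [3,5]: before
op3 [4,7]: before
op4 [6,…): concurrent
op5 [8,9]: before

op4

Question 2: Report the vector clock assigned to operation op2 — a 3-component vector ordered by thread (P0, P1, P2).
op3 (invocation 4): nothing precedes it; P2's component alone gives (0, 0, 1)
op1 (invocation 1): nothing precedes it; P1's component alone gives (0, 1, 0)
op2 (invocation 3): nothing precedes it; P0's component alone gives (1, 0, 0)
op5, invoked 8, takes VC(op3)=(0, 0, 1) under max, adds 1 for P2 → (0, 0, 2)
op4, invoked 6, takes VC(op1)=(0, 1, 0) under max, adds 1 for P1 → (0, 2, 0)
op6, invoked 10, takes VC(op5)=(0, 0, 2) under max, adds 1 for P2 → (0, 0, 3)
target: VC(op2) = (1, 0, 0)

(1, 0, 0)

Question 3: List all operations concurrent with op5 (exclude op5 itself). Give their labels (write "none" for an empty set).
op5 runs from 8 to 9; window-overlapping ops are concurrent
op1 [1,2]: before
op2 [3,5]: before
op3 [4,7]: before
op4 [6,…): concurrent
op6 [10,11]: after

op4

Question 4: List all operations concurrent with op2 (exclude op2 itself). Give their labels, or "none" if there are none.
concurrent with op2 ([3,5]): every op whose interval crosses 3..5
op1 [1,2]: before
op3 [4,7]: concurrent
op4 [6,…): after
op5 [8,9]: after
op6 [10,11]: after

op3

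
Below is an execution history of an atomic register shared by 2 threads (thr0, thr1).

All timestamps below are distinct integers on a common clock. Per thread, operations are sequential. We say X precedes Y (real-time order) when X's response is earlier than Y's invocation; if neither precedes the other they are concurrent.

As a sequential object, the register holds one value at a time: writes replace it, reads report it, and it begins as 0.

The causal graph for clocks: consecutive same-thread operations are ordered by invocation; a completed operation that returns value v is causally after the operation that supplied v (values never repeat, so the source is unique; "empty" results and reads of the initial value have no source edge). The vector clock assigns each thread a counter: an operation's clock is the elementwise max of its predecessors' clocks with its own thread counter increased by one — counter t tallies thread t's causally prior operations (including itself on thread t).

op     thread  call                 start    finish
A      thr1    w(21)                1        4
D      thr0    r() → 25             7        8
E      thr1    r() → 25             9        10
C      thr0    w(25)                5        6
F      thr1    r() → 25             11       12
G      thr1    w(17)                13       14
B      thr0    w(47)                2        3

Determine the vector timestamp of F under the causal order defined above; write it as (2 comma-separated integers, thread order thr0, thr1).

(2, 3)

VC(A, invoked at 1): no causal predecessors; +1 on thr1 → (0, 1)
VC(B, invoked at 2): no causal predecessors; +1 on thr0 → (1, 0)
merge at C (invoked 5): VC(B)=(1, 0), own-thread bump on thr0 → (2, 0)
merge at D (invoked 7): VC(C)=(2, 0), own-thread bump on thr0 → (3, 0)
merge at E (invoked 9): VC(A)=(0, 1), VC(C)=(2, 0), own-thread bump on thr1 → (2, 2)
merge at F (invoked 11): VC(C)=(2, 0), VC(E)=(2, 2), own-thread bump on thr1 → (2, 3)
merge at G (invoked 13): VC(F)=(2, 3), own-thread bump on thr1 → (2, 4)
target: VC(F) = (2, 3)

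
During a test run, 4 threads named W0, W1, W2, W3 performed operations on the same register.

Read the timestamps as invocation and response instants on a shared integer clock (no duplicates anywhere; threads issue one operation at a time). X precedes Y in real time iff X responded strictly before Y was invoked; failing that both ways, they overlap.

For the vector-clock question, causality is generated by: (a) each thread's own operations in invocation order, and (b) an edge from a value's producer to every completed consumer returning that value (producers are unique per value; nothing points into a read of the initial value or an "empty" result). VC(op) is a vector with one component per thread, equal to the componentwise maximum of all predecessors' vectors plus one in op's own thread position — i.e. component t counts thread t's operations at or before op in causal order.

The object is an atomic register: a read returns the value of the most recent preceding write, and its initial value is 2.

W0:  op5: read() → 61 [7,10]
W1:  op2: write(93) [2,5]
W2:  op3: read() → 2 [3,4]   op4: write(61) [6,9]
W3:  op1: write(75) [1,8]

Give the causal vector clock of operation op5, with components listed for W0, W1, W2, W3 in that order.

no predecessors for op1 (invoked 1): W3 increments from zero → (0, 0, 0, 1)
no predecessors for op3 (invoked 3): W2 increments from zero → (0, 0, 1, 0)
no predecessors for op2 (invoked 2): W1 increments from zero → (0, 1, 0, 0)
VC(op4, invoked at 6): max of VC(op3)=(0, 0, 1, 0), then +1 on thread W2 → (0, 0, 2, 0)
VC(op5, invoked at 7): max of VC(op4)=(0, 0, 2, 0), then +1 on thread W0 → (1, 0, 2, 0)
target: VC(op5) = (1, 0, 2, 0)

(1, 0, 2, 0)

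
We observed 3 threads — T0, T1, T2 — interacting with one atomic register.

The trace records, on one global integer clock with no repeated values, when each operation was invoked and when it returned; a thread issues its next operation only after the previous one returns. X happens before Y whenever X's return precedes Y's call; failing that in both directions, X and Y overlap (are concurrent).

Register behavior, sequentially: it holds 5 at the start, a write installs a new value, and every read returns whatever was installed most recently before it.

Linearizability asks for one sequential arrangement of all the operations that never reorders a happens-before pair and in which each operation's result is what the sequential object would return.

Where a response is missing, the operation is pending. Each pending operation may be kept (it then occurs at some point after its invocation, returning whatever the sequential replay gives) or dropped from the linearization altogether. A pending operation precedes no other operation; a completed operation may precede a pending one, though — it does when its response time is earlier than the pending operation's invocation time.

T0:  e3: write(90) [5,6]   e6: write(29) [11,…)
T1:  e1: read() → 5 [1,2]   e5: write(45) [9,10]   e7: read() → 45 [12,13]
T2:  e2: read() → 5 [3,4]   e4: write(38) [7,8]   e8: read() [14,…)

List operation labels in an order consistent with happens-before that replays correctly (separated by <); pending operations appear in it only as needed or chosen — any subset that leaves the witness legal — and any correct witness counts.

e1 < e2 < e3 < e4 < e5 < e7

1. e1 read() → 5, leaving value 5
2. e2 read() → 5, leaving value 5
3. e3 write(90), leaving value 90
4. e4 write(38), leaving value 38
5. e5 write(45), leaving value 45
6. e7 read() → 45, leaving value 45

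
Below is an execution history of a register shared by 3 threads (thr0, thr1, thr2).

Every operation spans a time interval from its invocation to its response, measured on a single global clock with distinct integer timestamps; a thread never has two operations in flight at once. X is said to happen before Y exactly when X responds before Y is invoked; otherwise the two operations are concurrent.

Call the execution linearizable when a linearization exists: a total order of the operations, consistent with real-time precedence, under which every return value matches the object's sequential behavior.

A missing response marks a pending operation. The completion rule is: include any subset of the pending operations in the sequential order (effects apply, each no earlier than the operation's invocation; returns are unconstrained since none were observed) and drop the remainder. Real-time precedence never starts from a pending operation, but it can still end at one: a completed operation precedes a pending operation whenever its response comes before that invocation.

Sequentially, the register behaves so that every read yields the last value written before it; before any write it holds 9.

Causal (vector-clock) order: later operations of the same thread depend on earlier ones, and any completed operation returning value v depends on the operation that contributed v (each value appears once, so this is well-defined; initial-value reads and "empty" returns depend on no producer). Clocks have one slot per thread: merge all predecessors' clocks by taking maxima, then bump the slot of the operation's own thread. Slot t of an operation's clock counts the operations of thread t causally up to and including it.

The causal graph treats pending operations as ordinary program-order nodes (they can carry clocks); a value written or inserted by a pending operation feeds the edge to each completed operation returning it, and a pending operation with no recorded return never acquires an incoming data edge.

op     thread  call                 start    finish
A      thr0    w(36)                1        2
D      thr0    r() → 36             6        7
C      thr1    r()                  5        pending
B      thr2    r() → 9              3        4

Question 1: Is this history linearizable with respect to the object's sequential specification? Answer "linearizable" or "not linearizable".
the violation lands at event 4, B's response at time 4: events 1..3 linearize, events 1..4 do not
one real-time candidate order over the 2 completed operations — the register replay rejects it
one such order, A, B, breaks at step 2 where B r() → 9 is illegal

not linearizable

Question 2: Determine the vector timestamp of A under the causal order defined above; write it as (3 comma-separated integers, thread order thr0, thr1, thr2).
B, invoked 3, has no incoming edges; only thr2's bump applies → (0, 0, 1)
C, invoked 5, has no incoming edges; only thr1's bump applies → (0, 1, 0)
A, invoked 1, has no incoming edges; only thr0's bump applies → (1, 0, 0)
merge at D (invoked 6): VC(A)=(1, 0, 0), own-thread bump on thr0 → (2, 0, 0)
target: VC(A) = (1, 0, 0)

(1, 0, 0)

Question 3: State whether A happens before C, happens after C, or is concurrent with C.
A spans [1,2], C spans [5,…)
resp(A)=2 < inv(C)=5

before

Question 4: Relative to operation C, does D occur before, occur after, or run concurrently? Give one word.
D spans [6,7], C spans [5,…)
the intervals overlap in both directions

concurrent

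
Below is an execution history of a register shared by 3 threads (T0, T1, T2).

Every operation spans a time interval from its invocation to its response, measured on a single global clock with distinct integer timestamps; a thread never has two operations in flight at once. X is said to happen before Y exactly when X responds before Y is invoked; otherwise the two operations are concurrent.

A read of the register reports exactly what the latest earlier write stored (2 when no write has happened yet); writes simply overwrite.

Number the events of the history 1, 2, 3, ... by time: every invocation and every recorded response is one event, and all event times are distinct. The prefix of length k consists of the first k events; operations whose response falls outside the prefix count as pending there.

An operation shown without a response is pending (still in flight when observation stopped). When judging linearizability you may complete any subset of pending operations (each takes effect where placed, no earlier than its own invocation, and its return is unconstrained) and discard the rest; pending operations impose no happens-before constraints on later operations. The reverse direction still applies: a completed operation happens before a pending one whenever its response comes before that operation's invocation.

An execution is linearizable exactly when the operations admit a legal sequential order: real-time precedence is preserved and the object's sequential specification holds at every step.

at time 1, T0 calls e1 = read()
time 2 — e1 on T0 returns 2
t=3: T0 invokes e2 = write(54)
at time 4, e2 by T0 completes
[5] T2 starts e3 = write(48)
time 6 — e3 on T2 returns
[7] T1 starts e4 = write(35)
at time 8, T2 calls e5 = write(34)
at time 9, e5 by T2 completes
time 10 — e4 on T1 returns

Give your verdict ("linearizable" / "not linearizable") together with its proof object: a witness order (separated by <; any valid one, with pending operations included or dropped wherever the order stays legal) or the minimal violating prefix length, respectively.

1. e1 read() → 2, leaving value 2
2. e2 write(54), leaving value 54
3. e3 write(48), leaving value 48
4. e4 write(35), leaving value 35
5. e5 write(34), leaving value 34

linearizable — witness: e1 < e2 < e3 < e4 < e5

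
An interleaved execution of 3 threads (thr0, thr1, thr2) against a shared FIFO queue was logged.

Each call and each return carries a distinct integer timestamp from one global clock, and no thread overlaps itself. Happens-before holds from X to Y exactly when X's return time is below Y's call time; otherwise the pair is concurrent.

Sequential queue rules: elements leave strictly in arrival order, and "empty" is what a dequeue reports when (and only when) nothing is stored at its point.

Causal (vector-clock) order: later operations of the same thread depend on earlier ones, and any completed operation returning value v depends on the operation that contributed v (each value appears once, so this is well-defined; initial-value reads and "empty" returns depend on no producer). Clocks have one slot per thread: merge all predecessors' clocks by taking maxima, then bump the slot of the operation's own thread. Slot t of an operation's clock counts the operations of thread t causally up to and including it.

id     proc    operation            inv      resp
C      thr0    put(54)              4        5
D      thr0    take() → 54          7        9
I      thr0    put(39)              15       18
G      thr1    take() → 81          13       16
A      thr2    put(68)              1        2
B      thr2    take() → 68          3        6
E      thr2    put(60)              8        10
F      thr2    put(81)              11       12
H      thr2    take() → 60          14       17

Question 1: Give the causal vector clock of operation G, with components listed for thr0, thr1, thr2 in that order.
(0, 1, 4)

no predecessors for A (invoked 1): thr2 increments from zero → (0, 0, 1)
no predecessors for C (invoked 4): thr0 increments from zero → (1, 0, 0)
invoked at 3, B merges VC(A)=(0, 0, 1) and bumps thr2's slot → (0, 0, 2)
invoked at 7, D merges VC(C)=(1, 0, 0) and bumps thr0's slot → (2, 0, 0)
invoked at 8, E merges VC(B)=(0, 0, 2) and bumps thr2's slot → (0, 0, 3)
invoked at 15, I merges VC(D)=(2, 0, 0) and bumps thr0's slot → (3, 0, 0)
invoked at 11, F merges VC(E)=(0, 0, 3) and bumps thr2's slot → (0, 0, 4)
invoked at 14, H merges VC(E)=(0, 0, 3), VC(F)=(0, 0, 4) and bumps thr2's slot → (0, 0, 5)
invoked at 13, G merges VC(F)=(0, 0, 4) and bumps thr1's slot → (0, 1, 4)
target: VC(G) = (0, 1, 4)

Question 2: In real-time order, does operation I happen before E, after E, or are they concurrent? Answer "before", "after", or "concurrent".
after

I spans [15,18], E spans [8,10]
resp(E)=10 < inv(I)=15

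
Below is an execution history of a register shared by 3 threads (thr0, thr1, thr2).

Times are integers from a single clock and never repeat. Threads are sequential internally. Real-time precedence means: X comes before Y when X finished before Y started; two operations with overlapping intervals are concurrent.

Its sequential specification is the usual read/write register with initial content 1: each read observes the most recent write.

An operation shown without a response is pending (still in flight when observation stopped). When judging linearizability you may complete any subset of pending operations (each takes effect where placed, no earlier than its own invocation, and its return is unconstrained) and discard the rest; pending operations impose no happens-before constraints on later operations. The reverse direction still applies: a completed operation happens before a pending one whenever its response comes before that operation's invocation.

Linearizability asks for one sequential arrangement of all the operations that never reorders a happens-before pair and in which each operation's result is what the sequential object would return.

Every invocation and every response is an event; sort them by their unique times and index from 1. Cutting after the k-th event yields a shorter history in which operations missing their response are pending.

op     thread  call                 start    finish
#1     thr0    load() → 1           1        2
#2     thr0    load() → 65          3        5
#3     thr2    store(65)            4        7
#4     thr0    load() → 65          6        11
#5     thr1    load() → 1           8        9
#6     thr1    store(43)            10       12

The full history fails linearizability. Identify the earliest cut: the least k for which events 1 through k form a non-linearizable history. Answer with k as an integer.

events 1..8 are linearizable; a witness order is #1, #3, #2:
step 1: #1 load() → 1 — value 1
step 2: #3 store(65) — value 65
step 3: #2 load() → 65 — value 65
adding event 9 (#5 responds at 9) leaves no legal real-time order
include/drop combinations of the 1 pending operation (#4) were all tried; none helps
e.g. #1, #2, #3, #5 (pending dropped): illegal at step 2, since #2 load() → 65 cannot apply there
e.g. #1, #3, #2, #5 (pending dropped): illegal at step 4, since #5 load() → 1 cannot apply there

9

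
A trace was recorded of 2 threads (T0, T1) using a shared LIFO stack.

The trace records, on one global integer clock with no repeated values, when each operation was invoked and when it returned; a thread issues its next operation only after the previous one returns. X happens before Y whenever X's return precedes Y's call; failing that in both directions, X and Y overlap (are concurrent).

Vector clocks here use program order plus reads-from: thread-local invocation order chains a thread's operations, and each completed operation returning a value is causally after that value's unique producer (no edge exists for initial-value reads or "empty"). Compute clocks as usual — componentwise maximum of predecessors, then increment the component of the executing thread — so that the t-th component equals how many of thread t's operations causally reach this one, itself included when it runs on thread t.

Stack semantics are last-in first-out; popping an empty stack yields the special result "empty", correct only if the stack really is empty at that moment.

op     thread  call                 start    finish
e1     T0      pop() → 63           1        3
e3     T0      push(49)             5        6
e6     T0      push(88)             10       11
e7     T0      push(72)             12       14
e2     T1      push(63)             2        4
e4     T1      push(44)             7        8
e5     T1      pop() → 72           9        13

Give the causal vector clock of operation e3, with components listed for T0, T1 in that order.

no predecessors for e2 (invoked 2): T1 increments from zero → (0, 1)
from VC(e2)=(0, 1), e4 (invoked 7) maxes components and bumps T1 → (0, 2)
from VC(e2)=(0, 1), e1 (invoked 1) maxes components and bumps T0 → (1, 1)
from VC(e1)=(1, 1), e3 (invoked 5) maxes components and bumps T0 → (2, 1)
from VC(e3)=(2, 1), e6 (invoked 10) maxes components and bumps T0 → (3, 1)
from VC(e6)=(3, 1), e7 (invoked 12) maxes components and bumps T0 → (4, 1)
from VC(e4)=(0, 2), VC(e7)=(4, 1), e5 (invoked 9) maxes components and bumps T1 → (4, 3)
target: VC(e3) = (2, 1)

(2, 1)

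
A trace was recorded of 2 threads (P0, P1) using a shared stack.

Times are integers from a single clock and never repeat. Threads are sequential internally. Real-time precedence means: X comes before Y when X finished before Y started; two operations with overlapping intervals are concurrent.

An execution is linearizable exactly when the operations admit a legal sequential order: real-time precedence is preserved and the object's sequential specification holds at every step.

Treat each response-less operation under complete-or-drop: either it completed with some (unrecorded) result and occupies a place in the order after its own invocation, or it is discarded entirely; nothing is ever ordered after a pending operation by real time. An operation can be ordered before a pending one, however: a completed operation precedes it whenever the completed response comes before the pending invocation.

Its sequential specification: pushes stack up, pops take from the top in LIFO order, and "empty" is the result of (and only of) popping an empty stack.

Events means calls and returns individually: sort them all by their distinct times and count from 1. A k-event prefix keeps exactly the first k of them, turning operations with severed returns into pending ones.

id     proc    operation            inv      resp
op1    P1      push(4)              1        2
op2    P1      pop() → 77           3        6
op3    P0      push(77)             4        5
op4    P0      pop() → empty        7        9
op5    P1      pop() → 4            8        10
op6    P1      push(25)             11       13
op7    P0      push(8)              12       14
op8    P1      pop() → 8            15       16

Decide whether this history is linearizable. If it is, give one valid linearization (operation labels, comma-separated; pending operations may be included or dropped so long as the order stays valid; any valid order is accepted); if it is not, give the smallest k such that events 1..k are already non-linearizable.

linearizable — witness: op1, op3, op2, op5, op4, op6, op7, op8

after step 1 (op1 push(4)): stack <4>
after step 2 (op3 push(77)): stack <4,77>
after step 3 (op2 pop() → 77): stack <4>
after step 4 (op5 pop() → 4): stack <>
after step 5 (op4 pop() → empty): stack <>
after step 6 (op6 push(25)): stack <25>
after step 7 (op7 push(8)): stack <25,8>
after step 8 (op8 pop() → 8): stack <25>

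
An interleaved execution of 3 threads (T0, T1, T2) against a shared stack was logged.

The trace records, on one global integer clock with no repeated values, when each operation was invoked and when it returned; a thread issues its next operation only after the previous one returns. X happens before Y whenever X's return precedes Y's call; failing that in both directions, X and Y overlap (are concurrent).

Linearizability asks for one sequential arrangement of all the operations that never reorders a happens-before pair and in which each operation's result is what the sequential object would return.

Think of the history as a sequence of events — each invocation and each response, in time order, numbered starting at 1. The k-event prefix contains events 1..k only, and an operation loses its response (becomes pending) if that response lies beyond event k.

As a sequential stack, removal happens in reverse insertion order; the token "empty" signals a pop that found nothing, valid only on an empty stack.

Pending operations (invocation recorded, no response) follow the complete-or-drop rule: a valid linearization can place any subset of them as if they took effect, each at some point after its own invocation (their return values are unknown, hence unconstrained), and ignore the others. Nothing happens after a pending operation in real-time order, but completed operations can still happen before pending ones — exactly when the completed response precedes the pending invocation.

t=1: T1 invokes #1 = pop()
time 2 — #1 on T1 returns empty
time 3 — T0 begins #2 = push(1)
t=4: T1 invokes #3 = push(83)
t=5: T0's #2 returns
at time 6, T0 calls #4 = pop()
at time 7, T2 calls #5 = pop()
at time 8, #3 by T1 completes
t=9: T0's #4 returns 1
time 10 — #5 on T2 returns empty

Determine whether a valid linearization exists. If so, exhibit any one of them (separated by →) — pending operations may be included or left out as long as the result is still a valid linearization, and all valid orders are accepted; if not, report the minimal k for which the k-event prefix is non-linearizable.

after step 1 (#1 pop() → empty): stack <>
after step 2 (#2 push(1)): stack <1>
after step 3 (#4 pop() → 1): stack <>
after step 4 (#5 pop() → empty): stack <>
after step 5 (#3 push(83)): stack <83>

linearizable — witness: #1 → #2 → #4 → #5 → #3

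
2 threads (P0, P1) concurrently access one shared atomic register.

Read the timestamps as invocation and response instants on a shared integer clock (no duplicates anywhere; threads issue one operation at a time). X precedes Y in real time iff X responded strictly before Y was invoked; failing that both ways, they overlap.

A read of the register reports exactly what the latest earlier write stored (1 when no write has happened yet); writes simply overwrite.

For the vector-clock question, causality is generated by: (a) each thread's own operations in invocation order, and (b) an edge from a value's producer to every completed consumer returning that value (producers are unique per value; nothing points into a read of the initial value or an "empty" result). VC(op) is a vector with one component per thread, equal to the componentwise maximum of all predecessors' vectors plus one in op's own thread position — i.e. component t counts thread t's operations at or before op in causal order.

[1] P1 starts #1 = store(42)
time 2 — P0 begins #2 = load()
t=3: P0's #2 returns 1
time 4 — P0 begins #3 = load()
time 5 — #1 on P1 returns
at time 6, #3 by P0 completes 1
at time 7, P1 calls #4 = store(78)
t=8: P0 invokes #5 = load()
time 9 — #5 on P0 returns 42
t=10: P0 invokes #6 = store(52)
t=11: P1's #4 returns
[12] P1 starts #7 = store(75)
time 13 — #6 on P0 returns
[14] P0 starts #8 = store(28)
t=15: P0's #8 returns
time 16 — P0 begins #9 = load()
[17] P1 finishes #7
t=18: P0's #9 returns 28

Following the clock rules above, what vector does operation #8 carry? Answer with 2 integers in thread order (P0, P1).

root op #1, invoked 1: fresh clock plus P1's own tick → (0, 1)
root op #2, invoked 2: fresh clock plus P0's own tick → (1, 0)
#4, invoked 7, takes VC(#1)=(0, 1) under max, adds 1 for P1 → (0, 2)
#3, invoked 4, takes VC(#2)=(1, 0) under max, adds 1 for P0 → (2, 0)
#7, invoked 12, takes VC(#4)=(0, 2) under max, adds 1 for P1 → (0, 3)
#5, invoked 8, takes VC(#1)=(0, 1), VC(#3)=(2, 0) under max, adds 1 for P0 → (3, 1)
#6, invoked 10, takes VC(#5)=(3, 1) under max, adds 1 for P0 → (4, 1)
#8, invoked 14, takes VC(#6)=(4, 1) under max, adds 1 for P0 → (5, 1)
#9, invoked 16, takes VC(#8)=(5, 1) under max, adds 1 for P0 → (6, 1)
target: VC(#8) = (5, 1)

(5, 1)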